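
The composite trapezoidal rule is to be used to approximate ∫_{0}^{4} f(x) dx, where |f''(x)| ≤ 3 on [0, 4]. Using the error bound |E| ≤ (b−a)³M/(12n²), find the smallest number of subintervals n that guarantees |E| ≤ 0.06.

17

Need 192/(12n²) ≤ 0.06.
n² ≥ 192/(12·0.06) = 266.667 ⇒ n ≥ 16.3299, so the smallest n is 17.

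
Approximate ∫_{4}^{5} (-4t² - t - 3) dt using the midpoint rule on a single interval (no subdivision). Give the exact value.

M = (b−a)·f(4.5) = 1·(-88.5) = -88.5.

-88.5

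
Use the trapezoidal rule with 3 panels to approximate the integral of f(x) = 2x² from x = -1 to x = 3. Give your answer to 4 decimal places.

21.0370

h = (3 − (-1))/3 = 1.333333.
Nodes x₀,…,x₃ = -1, 0.333333, 1.666667, 3.
f(x) = 2x²: f₀=2, f₁=0.222222, f₂=5.555556, f₃=18.
(h/2)·[f₀ + 2f₁ + 2f₂ + f₃] = 0.666667·(31.555556) = 21.0370.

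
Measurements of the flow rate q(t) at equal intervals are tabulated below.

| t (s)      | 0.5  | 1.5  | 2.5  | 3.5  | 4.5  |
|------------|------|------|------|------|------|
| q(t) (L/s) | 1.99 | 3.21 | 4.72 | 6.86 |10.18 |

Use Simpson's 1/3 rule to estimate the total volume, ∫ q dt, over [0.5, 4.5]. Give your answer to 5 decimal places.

20.63000

h = 1, n = 4.
(h/3)·[y₀ + 4y₁ + 2y₂ + 4y₃ + y₄] = 0.333333·(61.89) = 20.63000.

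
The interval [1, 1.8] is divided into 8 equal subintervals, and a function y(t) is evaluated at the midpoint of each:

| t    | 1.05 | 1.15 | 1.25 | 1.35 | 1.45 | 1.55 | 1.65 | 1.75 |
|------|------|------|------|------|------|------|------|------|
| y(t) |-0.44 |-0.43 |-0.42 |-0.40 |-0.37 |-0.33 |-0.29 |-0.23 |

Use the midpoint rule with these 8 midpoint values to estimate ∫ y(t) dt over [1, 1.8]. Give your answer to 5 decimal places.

-0.29100

h = 0.1, n = 8.
h·[y(m₁) + y(m₂) + y(m₃) + y(m₄) + y(m₅) + y(m₆) + y(m₇) + y(m₈)] = 0.1·(-2.91) = -0.29100.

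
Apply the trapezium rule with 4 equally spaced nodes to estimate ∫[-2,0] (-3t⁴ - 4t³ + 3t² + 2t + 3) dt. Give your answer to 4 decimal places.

5.5062

h = (0 − (-2))/3 = 0.666667.
Nodes t₀,…,t₃ = -2, -1.333333, -0.666667, 0.
f(t) = -3t⁴ - 4t³ + 3t² + 2t + 3: f₀=-5, f₁=5.666667, f₂=3.592593, f₃=3.
(h/2)·[f₀ + 2f₁ + 2f₂ + f₃] = 0.333333·(16.518519) = 5.5062.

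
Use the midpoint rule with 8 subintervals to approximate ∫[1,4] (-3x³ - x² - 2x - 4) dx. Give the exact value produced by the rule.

h = (4 − 1)/8 = 0.375.
Midpoints m₁,…,m₈ = 1.1875, 1.5625, 1.9375, 2.3125, 2.6875, 3.0625, 3.4375, 3.8125.
f(m₁)=-12.808837890625, f(m₂)=-21.010498046875, f(m₃)=-33.448486328125, f(m₄)=-51.072021484375, f(m₅)=-74.830322265625, f(m₆)=-105.672607421875, f(m₇)=-144.548095703125, f(m₈)=-192.406005859375.
h·[f(m₁) + f(m₂) + f(m₃) + f(m₄) + f(m₅) + f(m₆) + f(m₇) + f(m₈)] = 0.375·(-635.796875) = -238.423828125.

-238.423828125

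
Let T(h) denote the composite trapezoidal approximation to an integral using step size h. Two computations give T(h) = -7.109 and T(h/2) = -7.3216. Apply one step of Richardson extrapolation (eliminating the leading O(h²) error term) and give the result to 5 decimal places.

R = (4·T(h/2) − T(h)) / 3 = (4·(-7.3216) − (-7.109))/3 = (-22.1774)/3 = -7.39247.

-7.39247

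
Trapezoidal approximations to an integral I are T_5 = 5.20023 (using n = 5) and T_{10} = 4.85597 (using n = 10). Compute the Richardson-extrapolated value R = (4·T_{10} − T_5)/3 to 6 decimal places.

4.741217

R = (4·T_{10} − T_5) / 3 = (4·4.85597 − 5.20023)/3 = (14.22365)/3 = 4.741217.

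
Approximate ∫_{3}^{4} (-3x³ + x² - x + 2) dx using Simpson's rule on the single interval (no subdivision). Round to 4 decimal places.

S = (b−a)/6 · [f(3) + 4f(3.5) + f(4)] = 0.166667·[(-73) + 4·(-117.875) + (-178)] = -120.4167.

-120.4167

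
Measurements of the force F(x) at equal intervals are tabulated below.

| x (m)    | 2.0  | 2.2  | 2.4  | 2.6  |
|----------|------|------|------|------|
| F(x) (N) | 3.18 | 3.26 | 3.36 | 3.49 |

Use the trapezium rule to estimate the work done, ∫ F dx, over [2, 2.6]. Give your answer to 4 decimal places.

h = 0.2, n = 3.
(h/2)·[y₀ + 2y₁ + 2y₂ + y₃] = 0.1·(19.91) = 1.9910.

1.9910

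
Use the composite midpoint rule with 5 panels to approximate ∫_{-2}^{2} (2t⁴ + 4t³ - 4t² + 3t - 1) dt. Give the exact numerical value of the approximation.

-2.19776

h = (2 − (-2))/5 = 0.8.
Midpoints m₁,…,m₅ = -1.6, -0.8, 0, 0.8, 1.6.
f(m₁)=-19.3168, f(m₂)=-7.1888, f(m₃)=-1, f(m₄)=1.7072, f(m₅)=23.0512.
h·[f(m₁) + f(m₂) + f(m₃) + f(m₄) + f(m₅)] = 0.8·(-2.7472) = -2.19776.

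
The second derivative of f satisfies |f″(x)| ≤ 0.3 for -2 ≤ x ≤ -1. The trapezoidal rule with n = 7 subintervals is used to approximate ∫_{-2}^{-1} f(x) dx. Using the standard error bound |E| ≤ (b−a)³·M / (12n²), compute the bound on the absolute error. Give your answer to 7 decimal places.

|E| ≤ (1)³·0.3 / (12·7²) = 0.3/588 = 0.0005102.

0.0005102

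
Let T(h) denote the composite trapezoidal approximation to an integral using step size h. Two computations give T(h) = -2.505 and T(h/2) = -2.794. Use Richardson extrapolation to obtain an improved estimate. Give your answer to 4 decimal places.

-2.8903

R = (4·T(h/2) − T(h)) / 3 = (4·(-2.794) − (-2.505))/3 = (-8.671)/3 = -2.8903.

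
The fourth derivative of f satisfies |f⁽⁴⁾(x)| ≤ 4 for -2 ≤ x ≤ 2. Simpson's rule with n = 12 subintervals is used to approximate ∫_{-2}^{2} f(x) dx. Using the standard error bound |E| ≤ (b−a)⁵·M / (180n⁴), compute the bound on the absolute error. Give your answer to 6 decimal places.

|E| ≤ (4)⁵·4 / (180·12⁴) = 4096/3732480 = 0.001097.

0.001097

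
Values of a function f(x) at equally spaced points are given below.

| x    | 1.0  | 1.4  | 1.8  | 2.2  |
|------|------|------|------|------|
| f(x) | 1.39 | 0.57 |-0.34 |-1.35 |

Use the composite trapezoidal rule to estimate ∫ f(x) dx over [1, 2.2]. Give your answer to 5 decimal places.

h = 0.4, n = 3.
(h/2)·[y₀ + 2y₁ + 2y₂ + y₃] = 0.2·(0.50) = 0.10000.

0.10000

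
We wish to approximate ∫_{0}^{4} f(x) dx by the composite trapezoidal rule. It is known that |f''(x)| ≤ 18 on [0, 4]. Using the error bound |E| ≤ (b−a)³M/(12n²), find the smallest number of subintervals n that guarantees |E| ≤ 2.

Need 1152/(12n²) ≤ 2.
n² ≥ 1152/(12·2) = 48 ⇒ n ≥ 6.9282, so the smallest n is 7.

7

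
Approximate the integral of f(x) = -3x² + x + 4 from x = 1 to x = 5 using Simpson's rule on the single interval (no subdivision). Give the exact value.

S = (b−a)/6 · [f(1) + 4f(3) + f(5)] = 0.666667·[2 + 4·(-20) + (-66)] = -96.

-96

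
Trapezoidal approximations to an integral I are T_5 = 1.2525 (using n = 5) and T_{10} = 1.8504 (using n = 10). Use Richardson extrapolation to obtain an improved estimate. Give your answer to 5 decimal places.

2.04970

R = (4·T_{10} − T_5) / 3 = (4·1.8504 − 1.2525)/3 = (6.1491)/3 = 2.04970.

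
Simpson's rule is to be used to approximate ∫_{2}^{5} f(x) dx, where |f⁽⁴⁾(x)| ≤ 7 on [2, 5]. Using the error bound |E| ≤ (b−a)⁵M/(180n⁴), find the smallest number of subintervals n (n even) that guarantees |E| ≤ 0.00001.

Need 1701/(180n⁴) ≤ 0.00001.
n⁴ ≥ 1701/(180·0.00001) = 945000 ⇒ n ≥ 31.1787, so the smallest even n is 32. (n must be even for Simpson's rule.)

32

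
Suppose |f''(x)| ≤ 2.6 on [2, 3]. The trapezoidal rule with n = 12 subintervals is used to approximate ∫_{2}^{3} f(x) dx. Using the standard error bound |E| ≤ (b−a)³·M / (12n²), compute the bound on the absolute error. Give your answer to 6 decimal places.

0.001505

|E| ≤ (1)³·2.6 / (12·12²) = 2.6/1728 = 0.001505.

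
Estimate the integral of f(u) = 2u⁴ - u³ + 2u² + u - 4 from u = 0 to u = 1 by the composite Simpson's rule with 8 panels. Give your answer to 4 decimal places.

-2.6833

h = (1 − 0)/8 = 0.125.
Nodes u₀,…,u₈ = 0, 0.125, 0.25, 0.375, 0.5, 0.625, 0.75, 0.875, 1.
f(u) = 2u⁴ - u³ + 2u² + u - 4: f₀=-4, f₁=-3.84521484375, f₂=-3.6328125, f₃=-3.35693359375, f₄=-3, f₅=-2.53271484375, f₆=-1.9140625, f₇=-1.09130859375, f₈=0.
(h/3)·[f₀ + 4f₁ + 2f₂ + 4f₃ + 2f₄ + 4f₅ + 2f₆ + 4f₇ + f₈] = 0.041667·(-64.3984375) = -2.6833.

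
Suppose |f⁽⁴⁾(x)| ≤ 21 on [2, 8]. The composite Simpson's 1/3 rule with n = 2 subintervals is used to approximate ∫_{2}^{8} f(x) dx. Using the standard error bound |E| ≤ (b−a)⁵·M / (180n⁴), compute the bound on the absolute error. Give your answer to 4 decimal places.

56.7000

|E| ≤ (6)⁵·21 / (180·2⁴) = 163296/2880 = 56.7000.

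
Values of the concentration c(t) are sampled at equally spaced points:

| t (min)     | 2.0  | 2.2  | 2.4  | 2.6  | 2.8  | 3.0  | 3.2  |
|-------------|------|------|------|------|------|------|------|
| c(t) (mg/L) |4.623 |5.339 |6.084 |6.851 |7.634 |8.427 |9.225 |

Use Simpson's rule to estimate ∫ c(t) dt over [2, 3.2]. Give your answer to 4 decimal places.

h = 0.2, n = 6.
(h/3)·[y₀ + 4y₁ + 2y₂ + 4y₃ + 2y₄ + 4y₅ + y₆] = 0.066667·(123.752) = 8.2501.

8.2501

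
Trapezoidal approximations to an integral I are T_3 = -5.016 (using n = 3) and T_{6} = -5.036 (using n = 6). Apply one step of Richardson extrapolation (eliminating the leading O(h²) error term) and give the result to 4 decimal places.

-5.0427

R = (4·T_{6} − T_3) / 3 = (4·(-5.036) − (-5.016))/3 = (-15.128)/3 = -5.0427.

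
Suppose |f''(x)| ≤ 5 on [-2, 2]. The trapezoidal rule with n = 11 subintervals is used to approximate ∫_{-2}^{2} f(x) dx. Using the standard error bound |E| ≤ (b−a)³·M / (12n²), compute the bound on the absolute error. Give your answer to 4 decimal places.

|E| ≤ (4)³·5 / (12·11²) = 320/1452 = 0.2204.

0.2204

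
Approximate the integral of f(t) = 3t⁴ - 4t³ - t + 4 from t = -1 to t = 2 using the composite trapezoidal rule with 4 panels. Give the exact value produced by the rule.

18.580078125

h = (2 − (-1))/4 = 0.75.
Nodes t₀,…,t₄ = -1, -0.25, 0.5, 1.25, 2.
f(t) = 3t⁴ - 4t³ - t + 4: f₀=12, f₁=4.32421875, f₂=3.1875, f₃=2.26171875, f₄=18.
(h/2)·[f₀ + 2f₁ + 2f₂ + 2f₃ + f₄] = 0.375·(49.546875) = 18.580078125.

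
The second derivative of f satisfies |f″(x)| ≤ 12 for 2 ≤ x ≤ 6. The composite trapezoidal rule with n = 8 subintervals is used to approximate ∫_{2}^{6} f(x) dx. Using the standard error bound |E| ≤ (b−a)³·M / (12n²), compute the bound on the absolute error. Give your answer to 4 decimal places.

|E| ≤ (4)³·12 / (12·8²) = 768/768 = 1.0000.

1.0000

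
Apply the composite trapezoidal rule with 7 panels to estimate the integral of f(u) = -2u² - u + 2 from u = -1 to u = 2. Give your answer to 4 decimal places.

h = (2 − (-1))/7 = 0.428571.
Nodes u₀,…,u₇ = -1, -0.571429, -0.142857, 0.285714, 0.714286, 1.142857, 1.571429, 2.
f(u) = -2u² - u + 2: f₀=1, f₁=1.918367, f₂=2.102041, f₃=1.551020, f₄=0.265306, f₅=-1.755102, f₆=-4.510204, f₇=-8.
(h/2)·[f₀ + 2f₁ + 2f₂ + 2f₃ + 2f₄ + 2f₅ + 2f₆ + f₇] = 0.214286·(-7.857143) = -1.6837.

-1.6837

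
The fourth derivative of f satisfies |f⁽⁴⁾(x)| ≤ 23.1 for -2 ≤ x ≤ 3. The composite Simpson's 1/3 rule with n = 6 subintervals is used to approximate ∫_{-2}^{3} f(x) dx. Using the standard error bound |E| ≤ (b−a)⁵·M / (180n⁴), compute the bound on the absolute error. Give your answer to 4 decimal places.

|E| ≤ (5)⁵·23.1 / (180·6⁴) = 72187.5/233280 = 0.3094.

0.3094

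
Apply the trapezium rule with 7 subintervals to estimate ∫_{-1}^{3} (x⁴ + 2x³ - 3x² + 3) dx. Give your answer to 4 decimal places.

h = (3 − (-1))/7 = 0.571429.
Nodes x₀,…,x₇ = -1, -0.428571, 0.142857, 0.714286, 1.285714, 1.857143, 2.428571, 3.
f(x) = x⁴ + 2x³ - 3x² + 3: f₀=-1, f₁=2.325281, f₂=2.945023, f₃=2.458559, f₄=5.024157, f₅=17.359017, f₆=48.739275, f₇=111.
(h/2)·[f₀ + 2f₁ + 2f₂ + 2f₃ + 2f₄ + 2f₅ + 2f₆ + f₇] = 0.285714·(267.702624) = 76.4865.

76.4865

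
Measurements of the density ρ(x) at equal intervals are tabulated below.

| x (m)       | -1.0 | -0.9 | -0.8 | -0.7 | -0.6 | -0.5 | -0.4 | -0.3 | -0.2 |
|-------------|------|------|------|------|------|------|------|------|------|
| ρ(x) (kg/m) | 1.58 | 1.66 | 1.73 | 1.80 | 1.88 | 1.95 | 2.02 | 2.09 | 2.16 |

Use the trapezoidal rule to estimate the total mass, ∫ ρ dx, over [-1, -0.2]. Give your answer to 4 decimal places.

1.5000

h = 0.1, n = 8.
(h/2)·[y₀ + 2y₁ + 2y₂ + 2y₃ + 2y₄ + 2y₅ + 2y₆ + 2y₇ + y₈] = 0.05·(30.00) = 1.5000.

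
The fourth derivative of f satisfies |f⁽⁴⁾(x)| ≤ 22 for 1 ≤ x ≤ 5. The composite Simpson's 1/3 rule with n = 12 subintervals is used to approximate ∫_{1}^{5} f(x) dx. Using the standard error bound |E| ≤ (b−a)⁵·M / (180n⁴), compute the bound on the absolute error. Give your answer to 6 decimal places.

|E| ≤ (4)⁵·22 / (180·12⁴) = 22528/3732480 = 0.006036.

0.006036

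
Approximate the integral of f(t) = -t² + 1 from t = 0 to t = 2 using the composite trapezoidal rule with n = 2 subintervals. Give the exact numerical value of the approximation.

-1

h = (2 − 0)/2 = 1.
Nodes t₀,…,t₂ = 0, 1, 2.
f(t) = -t² + 1: f₀=1, f₁=0, f₂=-3.
(h/2)·[f₀ + 2f₁ + f₂] = 0.5·(-2) = -1.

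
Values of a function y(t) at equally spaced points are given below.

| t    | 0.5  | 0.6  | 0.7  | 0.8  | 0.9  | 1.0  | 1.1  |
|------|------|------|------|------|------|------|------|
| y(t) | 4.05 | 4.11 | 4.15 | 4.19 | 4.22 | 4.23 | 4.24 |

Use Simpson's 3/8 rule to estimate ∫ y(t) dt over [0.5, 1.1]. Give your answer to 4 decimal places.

2.5050

h = 0.1, n = 6.
(3h/8)·[y₀ + 3y₁ + 3y₂ + 2y₃ + 3y₄ + 3y₅ + y₆] = 0.0375·(66.80) = 2.5050.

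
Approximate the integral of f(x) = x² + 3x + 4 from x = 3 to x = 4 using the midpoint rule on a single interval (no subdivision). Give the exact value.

26.75

M = (b−a)·f(3.5) = 1·(26.75) = 26.75.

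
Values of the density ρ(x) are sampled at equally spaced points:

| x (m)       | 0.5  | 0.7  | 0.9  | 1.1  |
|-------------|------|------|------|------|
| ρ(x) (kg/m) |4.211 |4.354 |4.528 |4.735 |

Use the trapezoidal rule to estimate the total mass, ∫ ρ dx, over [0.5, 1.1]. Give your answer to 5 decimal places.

2.67100

h = 0.2, n = 3.
(h/2)·[y₀ + 2y₁ + 2y₂ + y₃] = 0.1·(26.710) = 2.67100.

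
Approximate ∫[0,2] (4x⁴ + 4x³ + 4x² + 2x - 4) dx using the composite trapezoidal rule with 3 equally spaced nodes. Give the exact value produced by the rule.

h = (2 − 0)/2 = 1.
Nodes x₀,…,x₂ = 0, 1, 2.
f(x) = 4x⁴ + 4x³ + 4x² + 2x - 4: f₀=-4, f₁=10, f₂=112.
(h/2)·[f₀ + 2f₁ + f₂] = 0.5·(128) = 64.

64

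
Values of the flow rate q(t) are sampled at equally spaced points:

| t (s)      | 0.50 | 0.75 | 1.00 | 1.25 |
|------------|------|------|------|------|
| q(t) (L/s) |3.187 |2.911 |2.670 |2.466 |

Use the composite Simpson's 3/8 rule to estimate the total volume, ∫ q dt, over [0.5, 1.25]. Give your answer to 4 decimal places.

h = 0.25, n = 3.
(3h/8)·[y₀ + 3y₁ + 3y₂ + y₃] = 0.09375·(22.396) = 2.0996.

2.0996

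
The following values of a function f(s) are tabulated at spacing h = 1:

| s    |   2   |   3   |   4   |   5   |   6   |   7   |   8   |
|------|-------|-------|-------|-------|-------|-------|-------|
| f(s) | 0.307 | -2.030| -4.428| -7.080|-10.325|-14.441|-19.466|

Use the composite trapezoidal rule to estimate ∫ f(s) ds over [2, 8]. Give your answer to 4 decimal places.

h = 1, n = 6.
(h/2)·[y₀ + 2y₁ + 2y₂ + 2y₃ + 2y₄ + 2y₅ + y₆] = 0.5·(-95.767) = -47.8835.

-47.8835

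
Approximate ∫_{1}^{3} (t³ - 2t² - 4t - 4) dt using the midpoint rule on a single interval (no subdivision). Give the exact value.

M = (b−a)·f(2) = 2·(-12) = -24.

-24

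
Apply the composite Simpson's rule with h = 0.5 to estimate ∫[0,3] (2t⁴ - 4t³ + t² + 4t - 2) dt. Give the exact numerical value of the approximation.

h = (3 − 0)/6 = 0.5.
Nodes t₀,…,t₆ = 0, 0.5, 1, 1.5, 2, 2.5, 3.
f(t) = 2t⁴ - 4t³ + t² + 4t - 2: f₀=-2, f₁=-0.125, f₂=1, f₃=2.875, f₄=10, f₅=29.875, f₆=73.
(h/3)·[f₀ + 4f₁ + 2f₂ + 4f₃ + 2f₄ + 4f₅ + f₆] = 0.166667·(223.5) = 37.25.

37.25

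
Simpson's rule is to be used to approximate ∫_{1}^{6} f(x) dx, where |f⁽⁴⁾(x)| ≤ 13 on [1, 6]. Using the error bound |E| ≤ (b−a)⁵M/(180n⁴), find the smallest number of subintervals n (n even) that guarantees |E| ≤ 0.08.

Need 40625/(180n⁴) ≤ 0.08.
n⁴ ≥ 40625/(180·0.08) = 2821.18 ⇒ n ≥ 7.2880, so the smallest even n is 8. (n must be even for Simpson's rule.)

8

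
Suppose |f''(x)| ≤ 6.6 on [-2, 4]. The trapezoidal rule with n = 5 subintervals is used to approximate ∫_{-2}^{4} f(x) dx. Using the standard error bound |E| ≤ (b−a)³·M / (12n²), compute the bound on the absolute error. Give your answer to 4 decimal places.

4.7520

|E| ≤ (6)³·6.6 / (12·5²) = 1425.6/300 = 4.7520.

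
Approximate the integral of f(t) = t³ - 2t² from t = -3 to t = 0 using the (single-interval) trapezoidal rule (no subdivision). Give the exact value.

T = (b−a)/2 · [f(-3) + f(0)] = 1.5·[(-45) + 0] = -67.5.

-67.5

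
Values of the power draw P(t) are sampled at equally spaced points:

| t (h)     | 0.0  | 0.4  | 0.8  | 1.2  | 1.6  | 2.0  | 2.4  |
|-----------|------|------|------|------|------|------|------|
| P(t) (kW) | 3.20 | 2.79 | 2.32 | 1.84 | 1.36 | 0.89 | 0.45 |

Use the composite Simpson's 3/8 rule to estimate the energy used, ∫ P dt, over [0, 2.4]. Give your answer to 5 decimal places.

4.41150

h = 0.4, n = 6.
(3h/8)·[y₀ + 3y₁ + 3y₂ + 2y₃ + 3y₄ + 3y₅ + y₆] = 0.15·(29.41) = 4.41150.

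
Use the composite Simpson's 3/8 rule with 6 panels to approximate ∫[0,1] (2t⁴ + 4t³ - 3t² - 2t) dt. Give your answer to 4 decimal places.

-0.5995

h = (1 − 0)/6 = 0.166667.
Nodes t₀,…,t₆ = 0, 0.166667, 0.333333, 0.5, 0.666667, 0.833333, 1.
f(t) = 2t⁴ + 4t³ - 3t² - 2t: f₀=0, f₁=-0.396605, f₂=-0.827160, f₃=-1.125, f₄=-1.086420, f₅=-0.470679, f₆=1.
(3h/8)·[f₀ + 3f₁ + 3f₂ + 2f₃ + 3f₄ + 3f₅ + f₆] = 0.0625·(-9.592593) = -0.5995.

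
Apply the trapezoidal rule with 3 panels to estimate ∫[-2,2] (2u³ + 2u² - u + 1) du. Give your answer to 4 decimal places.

17.0370

h = (2 − (-2))/3 = 1.333333.
Nodes u₀,…,u₃ = -2, -0.666667, 0.666667, 2.
f(u) = 2u³ + 2u² - u + 1: f₀=-5, f₁=1.962963, f₂=1.814815, f₃=23.
(h/2)·[f₀ + 2f₁ + 2f₂ + f₃] = 0.666667·(25.555556) = 17.0370.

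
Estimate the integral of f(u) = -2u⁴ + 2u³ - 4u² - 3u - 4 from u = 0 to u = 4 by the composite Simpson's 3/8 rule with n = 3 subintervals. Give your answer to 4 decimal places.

-414.5185

h = (4 − 0)/3 = 1.333333.
Nodes u₀,…,u₃ = 0, 1.333333, 2.666667, 4.
f(u) = -2u⁴ + 2u³ - 4u² - 3u - 4: f₀=-4, f₁=-16.691358, f₂=-103.654321, f₃=-464.
(3h/8)·[f₀ + 3f₁ + 3f₂ + f₃] = 0.5·(-829.037037) = -414.5185.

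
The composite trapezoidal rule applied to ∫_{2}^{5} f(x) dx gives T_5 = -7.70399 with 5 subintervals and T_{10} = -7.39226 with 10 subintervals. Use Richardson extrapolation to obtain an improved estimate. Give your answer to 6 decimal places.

R = (4·T_{10} − T_5) / 3 = (4·(-7.39226) − (-7.70399))/3 = (-21.86505)/3 = -7.288350.

-7.288350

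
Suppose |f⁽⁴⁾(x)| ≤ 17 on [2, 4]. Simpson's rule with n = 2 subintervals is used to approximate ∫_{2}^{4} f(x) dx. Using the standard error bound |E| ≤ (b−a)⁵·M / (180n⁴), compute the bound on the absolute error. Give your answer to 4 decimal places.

0.1889

|E| ≤ (2)⁵·17 / (180·2⁴) = 544/2880 = 0.1889.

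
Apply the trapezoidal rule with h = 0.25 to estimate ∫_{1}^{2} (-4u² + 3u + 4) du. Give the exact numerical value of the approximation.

-0.875

h = (2 − 1)/4 = 0.25.
Nodes u₀,…,u₄ = 1, 1.25, 1.5, 1.75, 2.
f(u) = -4u² + 3u + 4: f₀=3, f₁=1.5, f₂=-0.5, f₃=-3, f₄=-6.
(h/2)·[f₀ + 2f₁ + 2f₂ + 2f₃ + f₄] = 0.125·(-7) = -0.875.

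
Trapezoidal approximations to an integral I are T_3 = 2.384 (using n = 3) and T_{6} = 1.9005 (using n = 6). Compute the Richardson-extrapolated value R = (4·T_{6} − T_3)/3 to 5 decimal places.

1.73933

R = (4·T_{6} − T_3) / 3 = (4·1.9005 − 2.384)/3 = (5.2180)/3 = 1.73933.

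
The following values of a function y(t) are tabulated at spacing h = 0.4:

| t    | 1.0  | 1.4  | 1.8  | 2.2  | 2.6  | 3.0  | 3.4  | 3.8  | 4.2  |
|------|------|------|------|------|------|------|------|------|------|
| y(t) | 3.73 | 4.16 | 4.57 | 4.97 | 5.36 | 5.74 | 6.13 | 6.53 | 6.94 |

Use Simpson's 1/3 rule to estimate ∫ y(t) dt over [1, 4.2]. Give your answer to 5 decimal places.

17.11867

h = 0.4, n = 8.
(h/3)·[y₀ + 4y₁ + 2y₂ + 4y₃ + 2y₄ + 4y₅ + 2y₆ + 4y₇ + y₈] = 0.133333·(128.39) = 17.11867.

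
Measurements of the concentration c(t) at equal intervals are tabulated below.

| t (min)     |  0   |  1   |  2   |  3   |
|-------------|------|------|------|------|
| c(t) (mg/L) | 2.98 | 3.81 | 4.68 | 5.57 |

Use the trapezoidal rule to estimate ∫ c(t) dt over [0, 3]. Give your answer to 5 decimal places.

12.76500

h = 1, n = 3.
(h/2)·[y₀ + 2y₁ + 2y₂ + y₃] = 0.5·(25.53) = 12.76500.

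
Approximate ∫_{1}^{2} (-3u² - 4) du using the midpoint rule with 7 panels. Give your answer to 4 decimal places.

-10.9949

h = (2 − 1)/7 = 0.142857.
Midpoints m₁,…,m₇ = 1.071429, 1.214286, 1.357143, 1.5, 1.642857, 1.785714, 1.928571.
f(m₁)=-7.443878, f(m₂)=-8.423469, f(m₃)=-9.525510, f(m₄)=-10.75, f(m₅)=-12.096939, f(m₆)=-13.566327, f(m₇)=-15.158163.
h·[f(m₁) + f(m₂) + f(m₃) + f(m₄) + f(m₅) + f(m₆) + f(m₇)] = 0.142857·(-76.964286) = -10.9949.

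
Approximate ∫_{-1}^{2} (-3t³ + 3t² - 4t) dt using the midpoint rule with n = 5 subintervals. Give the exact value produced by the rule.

h = (2 − (-1))/5 = 0.6.
Midpoints m₁,…,m₅ = -0.7, -0.1, 0.5, 1.1, 1.7.
f(m₁)=5.299, f(m₂)=0.433, f(m₃)=-1.625, f(m₄)=-4.763, f(m₅)=-12.869.
h·[f(m₁) + f(m₂) + f(m₃) + f(m₄) + f(m₅)] = 0.6·(-13.525) = -8.115.

-8.115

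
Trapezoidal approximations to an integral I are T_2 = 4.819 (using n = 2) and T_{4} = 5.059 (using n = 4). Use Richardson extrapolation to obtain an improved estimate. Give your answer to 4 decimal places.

5.1390

R = (4·T_{4} − T_2) / 3 = (4·5.059 − 4.819)/3 = (15.417)/3 = 5.1390.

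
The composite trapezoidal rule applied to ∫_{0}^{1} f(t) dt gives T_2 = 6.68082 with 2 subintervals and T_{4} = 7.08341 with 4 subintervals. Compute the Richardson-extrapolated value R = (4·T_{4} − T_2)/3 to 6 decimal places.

R = (4·T_{4} − T_2) / 3 = (4·7.08341 − 6.68082)/3 = (21.65282)/3 = 7.217607.

7.217607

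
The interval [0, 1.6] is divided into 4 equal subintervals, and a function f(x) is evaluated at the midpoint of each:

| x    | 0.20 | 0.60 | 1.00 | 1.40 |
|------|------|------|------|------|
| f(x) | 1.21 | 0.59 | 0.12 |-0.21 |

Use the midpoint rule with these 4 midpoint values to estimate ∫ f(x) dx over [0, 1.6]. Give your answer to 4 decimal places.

0.6840

h = 0.4, n = 4.
h·[y(m₁) + y(m₂) + y(m₃) + y(m₄)] = 0.4·(1.71) = 0.6840.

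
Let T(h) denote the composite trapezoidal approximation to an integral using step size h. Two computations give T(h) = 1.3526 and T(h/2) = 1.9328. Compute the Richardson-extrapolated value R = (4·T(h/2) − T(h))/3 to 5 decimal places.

2.12620

R = (4·T(h/2) − T(h)) / 3 = (4·1.9328 − 1.3526)/3 = (6.3786)/3 = 2.12620.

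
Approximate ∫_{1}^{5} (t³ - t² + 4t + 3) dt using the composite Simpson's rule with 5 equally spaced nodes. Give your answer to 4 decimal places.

h = (5 − 1)/4 = 1.
Nodes t₀,…,t₄ = 1, 2, 3, 4, 5.
f(t) = t³ - t² + 4t + 3: f₀=7, f₁=15, f₂=33, f₃=67, f₄=123.
(h/3)·[f₀ + 4f₁ + 2f₂ + 4f₃ + f₄] = 0.333333·(524) = 174.6667.

174.6667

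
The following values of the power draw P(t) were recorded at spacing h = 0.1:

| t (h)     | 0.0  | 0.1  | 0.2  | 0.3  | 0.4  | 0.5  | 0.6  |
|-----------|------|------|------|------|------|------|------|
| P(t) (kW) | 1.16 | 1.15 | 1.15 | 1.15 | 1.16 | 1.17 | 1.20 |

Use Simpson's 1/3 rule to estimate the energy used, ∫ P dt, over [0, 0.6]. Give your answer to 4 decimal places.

0.6953

h = 0.1, n = 6.
(h/3)·[y₀ + 4y₁ + 2y₂ + 4y₃ + 2y₄ + 4y₅ + y₆] = 0.033333·(20.86) = 0.6953.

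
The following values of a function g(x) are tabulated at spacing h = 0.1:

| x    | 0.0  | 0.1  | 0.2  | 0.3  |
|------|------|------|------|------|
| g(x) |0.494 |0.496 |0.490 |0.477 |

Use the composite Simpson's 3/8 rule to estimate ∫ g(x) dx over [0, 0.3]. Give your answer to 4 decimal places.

h = 0.1, n = 3.
(3h/8)·[y₀ + 3y₁ + 3y₂ + y₃] = 0.0375·(3.929) = 0.1473.

0.1473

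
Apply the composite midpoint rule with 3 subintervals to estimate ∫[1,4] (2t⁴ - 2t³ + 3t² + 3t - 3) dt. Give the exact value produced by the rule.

h = (4 − 1)/3 = 1.
Midpoints m₁,…,m₃ = 1.5, 2.5, 3.5.
f(m₁)=11.625, f(m₂)=70.125, f(m₃)=258.625.
h·[f(m₁) + f(m₂) + f(m₃)] = 1·(340.375) = 340.375.

340.375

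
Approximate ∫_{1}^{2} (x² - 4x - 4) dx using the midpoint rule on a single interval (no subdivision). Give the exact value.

M = (b−a)·f(1.5) = 1·(-7.75) = -7.75.

-7.75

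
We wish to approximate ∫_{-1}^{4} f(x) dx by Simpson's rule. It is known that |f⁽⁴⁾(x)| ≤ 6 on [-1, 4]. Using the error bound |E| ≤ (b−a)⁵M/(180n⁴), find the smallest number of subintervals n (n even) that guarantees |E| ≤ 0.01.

Need 18750/(180n⁴) ≤ 0.01.
n⁴ ≥ 18750/(180·0.01) = 10416.7 ⇒ n ≥ 10.1026, so the smallest even n is 12. (n must be even for Simpson's rule.)

12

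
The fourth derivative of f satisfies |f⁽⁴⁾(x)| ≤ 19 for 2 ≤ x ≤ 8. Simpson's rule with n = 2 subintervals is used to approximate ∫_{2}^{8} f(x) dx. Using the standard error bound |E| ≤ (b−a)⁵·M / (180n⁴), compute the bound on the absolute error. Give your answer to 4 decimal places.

51.3000

|E| ≤ (6)⁵·19 / (180·2⁴) = 147744/2880 = 51.3000.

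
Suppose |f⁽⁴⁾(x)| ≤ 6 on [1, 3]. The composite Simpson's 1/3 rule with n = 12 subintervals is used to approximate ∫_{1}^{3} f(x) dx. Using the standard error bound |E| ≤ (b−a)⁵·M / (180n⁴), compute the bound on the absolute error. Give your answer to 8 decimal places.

0.00005144

|E| ≤ (2)⁵·6 / (180·12⁴) = 192/3732480 = 0.00005144.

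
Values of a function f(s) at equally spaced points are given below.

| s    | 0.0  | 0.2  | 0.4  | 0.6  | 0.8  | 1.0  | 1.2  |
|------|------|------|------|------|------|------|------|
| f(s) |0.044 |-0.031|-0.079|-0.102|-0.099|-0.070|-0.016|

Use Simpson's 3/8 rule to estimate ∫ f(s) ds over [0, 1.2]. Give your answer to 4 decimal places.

-0.0760

h = 0.2, n = 6.
(3h/8)·[y₀ + 3y₁ + 3y₂ + 2y₃ + 3y₄ + 3y₅ + y₆] = 0.075·(-1.013) = -0.0760.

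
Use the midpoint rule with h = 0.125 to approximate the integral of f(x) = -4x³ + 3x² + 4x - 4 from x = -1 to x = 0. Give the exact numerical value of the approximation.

h = (0 − (-1))/8 = 0.125.
Midpoints m₁,…,m₈ = -0.9375, -0.8125, -0.6875, -0.5625, -0.4375, -0.3125, -0.1875, -0.0625.
f(m₁)=-1.8173828125, f(m₂)=-3.1240234375, f(m₃)=-4.0322265625, f(m₄)=-4.5888671875, f(m₅)=-4.8408203125, f(m₆)=-4.8349609375, f(m₇)=-4.6181640625, f(m₈)=-4.2373046875.
h·[f(m₁) + f(m₂) + f(m₃) + f(m₄) + f(m₅) + f(m₆) + f(m₇) + f(m₈)] = 0.125·(-32.09375) = -4.01171875.

-4.01171875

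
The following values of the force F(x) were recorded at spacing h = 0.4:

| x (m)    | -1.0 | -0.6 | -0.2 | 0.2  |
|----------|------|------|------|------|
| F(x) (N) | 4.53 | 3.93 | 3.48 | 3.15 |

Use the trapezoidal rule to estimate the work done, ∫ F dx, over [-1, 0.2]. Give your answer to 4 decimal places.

4.5000

h = 0.4, n = 3.
(h/2)·[y₀ + 2y₁ + 2y₂ + y₃] = 0.2·(22.50) = 4.5000.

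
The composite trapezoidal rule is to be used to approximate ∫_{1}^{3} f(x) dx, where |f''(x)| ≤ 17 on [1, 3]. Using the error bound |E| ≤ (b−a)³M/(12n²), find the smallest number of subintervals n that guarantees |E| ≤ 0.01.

34

Need 136/(12n²) ≤ 0.01.
n² ≥ 136/(12·0.01) = 1133.33 ⇒ n ≥ 33.6650, so the smallest n is 34.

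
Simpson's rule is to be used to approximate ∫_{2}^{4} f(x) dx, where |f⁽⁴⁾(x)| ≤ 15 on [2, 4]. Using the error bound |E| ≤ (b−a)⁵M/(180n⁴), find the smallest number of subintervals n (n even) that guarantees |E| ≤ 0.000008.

26

Need 480/(180n⁴) ≤ 0.000008.
n⁴ ≥ 480/(180·0.000008) = 333333 ⇒ n ≥ 24.0281, so the smallest even n is 26. (n must be even for Simpson's rule.)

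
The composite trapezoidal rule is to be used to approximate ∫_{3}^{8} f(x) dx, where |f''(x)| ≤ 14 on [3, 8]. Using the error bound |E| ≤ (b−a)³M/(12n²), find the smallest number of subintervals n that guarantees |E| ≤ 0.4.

20

Need 1750/(12n²) ≤ 0.4.
n² ≥ 1750/(12·0.4) = 364.583 ⇒ n ≥ 19.0941, so the smallest n is 20.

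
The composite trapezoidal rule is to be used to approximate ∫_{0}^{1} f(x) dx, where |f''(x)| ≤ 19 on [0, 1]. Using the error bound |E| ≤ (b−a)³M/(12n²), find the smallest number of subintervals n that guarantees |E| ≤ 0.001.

40

Need 19/(12n²) ≤ 0.001.
n² ≥ 19/(12·0.001) = 1583.33 ⇒ n ≥ 39.7911, so the smallest n is 40.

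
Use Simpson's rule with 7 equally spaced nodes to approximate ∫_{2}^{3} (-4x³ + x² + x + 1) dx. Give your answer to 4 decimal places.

h = (3 − 2)/6 = 0.166667.
Nodes x₀,…,x₆ = 2, 2.166667, 2.333333, 2.5, 2.666667, 2.833333, 3.
f(x) = -4x³ + x² + x + 1: f₀=-25, f₁=-32.824074, f₂=-42.037037, f₃=-52.75, f₄=-65.074074, f₅=-79.120370, f₆=-95.
(h/3)·[f₀ + 4f₁ + 2f₂ + 4f₃ + 2f₄ + 4f₅ + f₆] = 0.055556·(-993) = -55.1667.

-55.1667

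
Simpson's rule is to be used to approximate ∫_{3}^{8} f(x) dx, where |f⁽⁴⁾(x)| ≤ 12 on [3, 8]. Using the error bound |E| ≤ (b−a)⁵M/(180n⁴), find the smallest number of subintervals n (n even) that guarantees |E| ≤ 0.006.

Need 37500/(180n⁴) ≤ 0.006.
n⁴ ≥ 37500/(180·0.006) = 34722.2 ⇒ n ≥ 13.6506, so the smallest even n is 14. (n must be even for Simpson's rule.)

14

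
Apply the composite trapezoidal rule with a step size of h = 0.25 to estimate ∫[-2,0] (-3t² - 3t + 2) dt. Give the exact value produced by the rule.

1.9375

h = (0 − (-2))/8 = 0.25.
Nodes t₀,…,t₈ = -2, -1.75, -1.5, -1.25, -1, -0.75, -0.5, -0.25, 0.
f(t) = -3t² - 3t + 2: f₀=-4, f₁=-1.9375, f₂=-0.25, f₃=1.0625, f₄=2, f₅=2.5625, f₆=2.75, f₇=2.5625, f₈=2.
(h/2)·[f₀ + 2f₁ + 2f₂ + 2f₃ + 2f₄ + 2f₅ + 2f₆ + 2f₇ + f₈] = 0.125·(15.5) = 1.9375.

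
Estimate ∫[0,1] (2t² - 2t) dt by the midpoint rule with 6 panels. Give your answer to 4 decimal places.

h = (1 − 0)/6 = 0.166667.
Midpoints m₁,…,m₆ = 0.083333, 0.25, 0.416667, 0.583333, 0.75, 0.916667.
f(m₁)=-0.152778, f(m₂)=-0.375, f(m₃)=-0.486111, f(m₄)=-0.486111, f(m₅)=-0.375, f(m₆)=-0.152778.
h·[f(m₁) + f(m₂) + f(m₃) + f(m₄) + f(m₅) + f(m₆)] = 0.166667·(-2.027778) = -0.3380.

-0.3380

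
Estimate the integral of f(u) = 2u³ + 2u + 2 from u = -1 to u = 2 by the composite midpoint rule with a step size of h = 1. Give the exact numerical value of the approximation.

h = (2 − (-1))/3 = 1.
Midpoints m₁,…,m₃ = -0.5, 0.5, 1.5.
f(m₁)=0.75, f(m₂)=3.25, f(m₃)=11.75.
h·[f(m₁) + f(m₂) + f(m₃)] = 1·(15.75) = 15.75.

15.75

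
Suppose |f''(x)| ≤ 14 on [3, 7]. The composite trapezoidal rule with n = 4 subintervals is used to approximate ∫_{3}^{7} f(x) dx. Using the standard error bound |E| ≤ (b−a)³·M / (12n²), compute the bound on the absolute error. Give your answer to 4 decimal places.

|E| ≤ (4)³·14 / (12·4²) = 896/192 = 4.6667.

4.6667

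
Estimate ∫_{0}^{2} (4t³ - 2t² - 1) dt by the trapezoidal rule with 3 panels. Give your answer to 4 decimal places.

10.1481

h = (2 − 0)/3 = 0.666667.
Nodes t₀,…,t₃ = 0, 0.666667, 1.333333, 2.
f(t) = 4t³ - 2t² - 1: f₀=-1, f₁=-0.703704, f₂=4.925926, f₃=23.
(h/2)·[f₀ + 2f₁ + 2f₂ + f₃] = 0.333333·(30.444444) = 10.1481.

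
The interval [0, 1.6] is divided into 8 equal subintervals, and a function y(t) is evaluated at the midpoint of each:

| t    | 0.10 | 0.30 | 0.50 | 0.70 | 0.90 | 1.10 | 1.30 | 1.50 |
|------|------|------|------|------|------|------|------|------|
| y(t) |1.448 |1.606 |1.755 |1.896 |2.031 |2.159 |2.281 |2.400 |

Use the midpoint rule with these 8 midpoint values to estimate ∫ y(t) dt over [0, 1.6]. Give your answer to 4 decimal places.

3.1152

h = 0.2, n = 8.
h·[y(m₁) + y(m₂) + y(m₃) + y(m₄) + y(m₅) + y(m₆) + y(m₇) + y(m₈)] = 0.2·(15.576) = 3.1152.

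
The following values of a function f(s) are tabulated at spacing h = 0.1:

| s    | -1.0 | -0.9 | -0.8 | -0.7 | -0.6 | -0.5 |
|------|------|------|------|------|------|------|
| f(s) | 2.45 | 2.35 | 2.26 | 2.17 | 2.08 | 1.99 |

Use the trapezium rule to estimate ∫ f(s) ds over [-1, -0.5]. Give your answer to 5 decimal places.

1.10800

h = 0.1, n = 5.
(h/2)·[y₀ + 2y₁ + 2y₂ + 2y₃ + 2y₄ + y₅] = 0.05·(22.16) = 1.10800.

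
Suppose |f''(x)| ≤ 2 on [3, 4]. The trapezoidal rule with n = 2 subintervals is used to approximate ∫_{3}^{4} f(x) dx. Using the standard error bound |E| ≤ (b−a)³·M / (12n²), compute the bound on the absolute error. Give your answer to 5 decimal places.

0.04167

|E| ≤ (1)³·2 / (12·2²) = 2/48 = 0.04167.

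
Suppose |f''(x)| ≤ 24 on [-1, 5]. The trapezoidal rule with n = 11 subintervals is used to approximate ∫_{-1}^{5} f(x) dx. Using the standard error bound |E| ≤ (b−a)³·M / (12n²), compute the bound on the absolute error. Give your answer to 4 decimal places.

3.5702

|E| ≤ (6)³·24 / (12·11²) = 5184/1452 = 3.5702.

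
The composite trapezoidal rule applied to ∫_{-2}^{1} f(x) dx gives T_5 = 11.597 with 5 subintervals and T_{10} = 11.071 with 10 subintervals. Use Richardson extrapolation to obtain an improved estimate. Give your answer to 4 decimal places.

10.8957

R = (4·T_{10} − T_5) / 3 = (4·11.071 − 11.597)/3 = (32.687)/3 = 10.8957.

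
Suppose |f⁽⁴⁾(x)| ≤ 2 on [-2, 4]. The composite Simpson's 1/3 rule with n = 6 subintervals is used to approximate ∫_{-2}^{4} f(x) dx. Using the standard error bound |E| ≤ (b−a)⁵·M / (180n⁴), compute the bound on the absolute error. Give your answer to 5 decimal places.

|E| ≤ (6)⁵·2 / (180·6⁴) = 15552/233280 = 0.06667.

0.06667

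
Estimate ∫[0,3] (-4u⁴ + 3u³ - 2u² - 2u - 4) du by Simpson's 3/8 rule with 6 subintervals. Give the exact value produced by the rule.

h = (3 − 0)/6 = 0.5.
Nodes u₀,…,u₆ = 0, 0.5, 1, 1.5, 2, 2.5, 3.
f(u) = -4u⁴ + 3u³ - 2u² - 2u - 4: f₀=-4, f₁=-5.375, f₂=-9, f₃=-21.625, f₄=-56, f₅=-130.875, f₆=-271.
(3h/8)·[f₀ + 3f₁ + 3f₂ + 2f₃ + 3f₄ + 3f₅ + f₆] = 0.1875·(-922) = -172.875.

-172.875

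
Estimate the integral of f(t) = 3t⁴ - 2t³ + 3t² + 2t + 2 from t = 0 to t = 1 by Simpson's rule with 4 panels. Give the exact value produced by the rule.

4.1015625

h = (1 − 0)/4 = 0.25.
Nodes t₀,…,t₄ = 0, 0.25, 0.5, 0.75, 1.
f(t) = 3t⁴ - 2t³ + 3t² + 2t + 2: f₀=2, f₁=2.66796875, f₂=3.6875, f₃=5.29296875, f₄=8.
(h/3)·[f₀ + 4f₁ + 2f₂ + 4f₃ + f₄] = 0.083333·(49.21875) = 4.1015625.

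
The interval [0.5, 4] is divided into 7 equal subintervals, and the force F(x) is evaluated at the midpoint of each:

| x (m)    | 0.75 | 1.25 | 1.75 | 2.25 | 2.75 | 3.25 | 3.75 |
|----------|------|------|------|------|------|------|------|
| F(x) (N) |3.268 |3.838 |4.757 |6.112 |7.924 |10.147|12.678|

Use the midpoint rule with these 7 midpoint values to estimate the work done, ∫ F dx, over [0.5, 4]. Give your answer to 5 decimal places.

h = 0.5, n = 7.
h·[y(m₁) + y(m₂) + y(m₃) + y(m₄) + y(m₅) + y(m₆) + y(m₇)] = 0.5·(48.724) = 24.36200.

24.36200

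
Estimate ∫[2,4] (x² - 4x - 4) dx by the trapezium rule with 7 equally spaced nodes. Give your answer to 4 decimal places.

-13.2963

h = (4 − 2)/6 = 0.333333.
Nodes x₀,…,x₆ = 2, 2.333333, 2.666667, 3, 3.333333, 3.666667, 4.
f(x) = x² - 4x - 4: f₀=-8, f₁=-7.888889, f₂=-7.555556, f₃=-7, f₄=-6.222222, f₅=-5.222222, f₆=-4.
(h/2)·[f₀ + 2f₁ + 2f₂ + 2f₃ + 2f₄ + 2f₅ + f₆] = 0.166667·(-79.777778) = -13.2963.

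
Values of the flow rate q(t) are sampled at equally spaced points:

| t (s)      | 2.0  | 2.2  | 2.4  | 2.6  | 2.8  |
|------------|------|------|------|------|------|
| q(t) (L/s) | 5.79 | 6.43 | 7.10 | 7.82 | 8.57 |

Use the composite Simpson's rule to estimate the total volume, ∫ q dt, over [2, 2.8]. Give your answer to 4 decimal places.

h = 0.2, n = 4.
(h/3)·[y₀ + 4y₁ + 2y₂ + 4y₃ + y₄] = 0.066667·(85.56) = 5.7040.

5.7040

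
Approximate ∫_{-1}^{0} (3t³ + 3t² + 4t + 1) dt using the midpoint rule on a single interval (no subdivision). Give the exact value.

M = (b−a)·f(-0.5) = 1·(-0.625) = -0.625.

-0.625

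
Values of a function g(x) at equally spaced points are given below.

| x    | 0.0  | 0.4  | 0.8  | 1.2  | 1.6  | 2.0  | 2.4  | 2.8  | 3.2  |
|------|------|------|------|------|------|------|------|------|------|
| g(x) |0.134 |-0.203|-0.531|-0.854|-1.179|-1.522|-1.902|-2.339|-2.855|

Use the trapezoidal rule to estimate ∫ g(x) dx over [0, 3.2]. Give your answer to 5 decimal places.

h = 0.4, n = 8.
(h/2)·[y₀ + 2y₁ + 2y₂ + 2y₃ + 2y₄ + 2y₅ + 2y₆ + 2y₇ + y₈] = 0.2·(-19.781) = -3.95620.

-3.95620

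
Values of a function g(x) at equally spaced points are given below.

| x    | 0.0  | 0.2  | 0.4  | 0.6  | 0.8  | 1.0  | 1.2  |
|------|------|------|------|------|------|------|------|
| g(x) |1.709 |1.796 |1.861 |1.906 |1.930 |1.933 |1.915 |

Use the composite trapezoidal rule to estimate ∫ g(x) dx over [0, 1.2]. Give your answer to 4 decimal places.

h = 0.2, n = 6.
(h/2)·[y₀ + 2y₁ + 2y₂ + 2y₃ + 2y₄ + 2y₅ + y₆] = 0.1·(22.476) = 2.2476.

2.2476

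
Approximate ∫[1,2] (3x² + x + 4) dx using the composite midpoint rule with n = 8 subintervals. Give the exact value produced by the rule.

h = (2 − 1)/8 = 0.125.
Midpoints m₁,…,m₈ = 1.0625, 1.1875, 1.3125, 1.4375, 1.5625, 1.6875, 1.8125, 1.9375.
f(m₁)=8.44921875, f(m₂)=9.41796875, f(m₃)=10.48046875, f(m₄)=11.63671875, f(m₅)=12.88671875, f(m₆)=14.23046875, f(m₇)=15.66796875, f(m₈)=17.19921875.
h·[f(m₁) + f(m₂) + f(m₃) + f(m₄) + f(m₅) + f(m₆) + f(m₇) + f(m₈)] = 0.125·(99.96875) = 12.49609375.

12.49609375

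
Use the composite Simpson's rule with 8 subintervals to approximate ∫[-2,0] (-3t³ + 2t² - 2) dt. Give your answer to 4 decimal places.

13.3333

h = (0 − (-2))/8 = 0.25.
Nodes t₀,…,t₈ = -2, -1.75, -1.5, -1.25, -1, -0.75, -0.5, -0.25, 0.
f(t) = -3t³ + 2t² - 2: f₀=30, f₁=20.203125, f₂=12.625, f₃=6.984375, f₄=3, f₅=0.390625, f₆=-1.125, f₇=-1.828125, f₈=-2.
(h/3)·[f₀ + 4f₁ + 2f₂ + 4f₃ + 2f₄ + 4f₅ + 2f₆ + 4f₇ + f₈] = 0.083333·(160) = 13.3333.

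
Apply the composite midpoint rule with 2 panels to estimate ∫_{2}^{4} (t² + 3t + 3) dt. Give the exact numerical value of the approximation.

h = (4 − 2)/2 = 1.
Midpoints m₁,…,m₂ = 2.5, 3.5.
f(m₁)=16.75, f(m₂)=25.75.
h·[f(m₁) + f(m₂)] = 1·(42.5) = 42.5.

42.5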